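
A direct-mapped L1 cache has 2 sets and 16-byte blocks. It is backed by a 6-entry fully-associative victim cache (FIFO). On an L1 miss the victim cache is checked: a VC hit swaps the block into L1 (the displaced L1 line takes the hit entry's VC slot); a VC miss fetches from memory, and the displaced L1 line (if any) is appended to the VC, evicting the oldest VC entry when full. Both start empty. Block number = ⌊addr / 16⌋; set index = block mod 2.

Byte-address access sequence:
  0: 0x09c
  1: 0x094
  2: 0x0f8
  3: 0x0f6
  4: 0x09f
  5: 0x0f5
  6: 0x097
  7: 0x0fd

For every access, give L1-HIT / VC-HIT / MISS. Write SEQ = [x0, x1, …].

SEQ = [MISS, L1-HIT, MISS, L1-HIT, VC-HIT, VC-HIT, VC-HIT, VC-HIT]

  [0] addr=0x9c blk=9 s=1: MISS | VC []
  [1] addr=0x94 blk=9 s=1: L1-HIT | VC []
  [2] addr=0xf8 blk=15 s=1: MISS | VC [9]
  [3] addr=0xf6 blk=15 s=1: L1-HIT | VC [9]
  [4] addr=0x9f blk=9 s=1: VC-HIT | VC [15]
  [5] addr=0xf5 blk=15 s=1: VC-HIT | VC [9]
  [6] addr=0x97 blk=9 s=1: VC-HIT | VC [15]
  [7] addr=0xfd blk=15 s=1: VC-HIT | VC [9]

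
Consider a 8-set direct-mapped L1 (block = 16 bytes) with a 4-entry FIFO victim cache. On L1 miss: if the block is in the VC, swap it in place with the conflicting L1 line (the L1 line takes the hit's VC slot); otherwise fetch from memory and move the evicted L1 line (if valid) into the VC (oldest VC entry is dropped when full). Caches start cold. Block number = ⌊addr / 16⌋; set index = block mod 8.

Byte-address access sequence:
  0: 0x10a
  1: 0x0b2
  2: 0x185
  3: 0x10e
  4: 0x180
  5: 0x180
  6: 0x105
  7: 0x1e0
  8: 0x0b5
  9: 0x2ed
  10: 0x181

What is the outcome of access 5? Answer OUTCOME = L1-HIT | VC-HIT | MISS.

#0 0x10a→b16/s0 MISS; vc=[]
#1 0xb2→b11/s3 MISS; vc=[]
#2 0x185→b24/s0 MISS; vc=[16]
#3 0x10e→b16/s0 VC-HIT; vc=[24]
#4 0x180→b24/s0 VC-HIT; vc=[16]
#5 0x180→b24/s0 L1-HIT; vc=[16]
#6 0x105→b16/s0 VC-HIT; vc=[24]
#7 0x1e0→b30/s6 MISS; vc=[24]
#8 0xb5→b11/s3 L1-HIT; vc=[24]
#9 0x2ed→b46/s6 MISS; vc=[24,30]
#10 0x181→b24/s0 VC-HIT; vc=[16,30]

OUTCOME = L1-HIT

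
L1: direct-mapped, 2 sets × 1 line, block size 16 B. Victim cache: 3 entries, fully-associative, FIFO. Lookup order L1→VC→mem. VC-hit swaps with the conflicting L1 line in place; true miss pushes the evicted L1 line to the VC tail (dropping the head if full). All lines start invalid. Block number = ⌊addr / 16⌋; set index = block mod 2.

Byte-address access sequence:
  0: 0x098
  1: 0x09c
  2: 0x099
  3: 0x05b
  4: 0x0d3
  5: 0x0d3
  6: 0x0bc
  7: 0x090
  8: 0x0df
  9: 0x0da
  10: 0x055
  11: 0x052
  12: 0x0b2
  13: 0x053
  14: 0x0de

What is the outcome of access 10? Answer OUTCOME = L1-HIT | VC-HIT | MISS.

  [0] addr=0x98 blk=9 s=1: MISS | VC []
  [1] addr=0x9c blk=9 s=1: L1-HIT | VC []
  [2] addr=0x99 blk=9 s=1: L1-HIT | VC []
  [3] addr=0x5b blk=5 s=1: MISS | VC [9]
  [4] addr=0xd3 blk=13 s=1: MISS | VC [9, 5]
  [5] addr=0xd3 blk=13 s=1: L1-HIT | VC [9, 5]
  [6] addr=0xbc blk=11 s=1: MISS | VC [9, 5, 13]
  [7] addr=0x90 blk=9 s=1: VC-HIT | VC [11, 5, 13]
  [8] addr=0xdf blk=13 s=1: VC-HIT | VC [11, 5, 9]
  [9] addr=0xda blk=13 s=1: L1-HIT | VC [11, 5, 9]
  [10] addr=0x55 blk=5 s=1: VC-HIT | VC [11, 13, 9]
  [11] addr=0x52 blk=5 s=1: L1-HIT | VC [11, 13, 9]
  [12] addr=0xb2 blk=11 s=1: VC-HIT | VC [5, 13, 9]
  [13] addr=0x53 blk=5 s=1: VC-HIT | VC [11, 13, 9]
  [14] addr=0xde blk=13 s=1: VC-HIT | VC [11, 5, 9]

OUTCOME = VC-HIT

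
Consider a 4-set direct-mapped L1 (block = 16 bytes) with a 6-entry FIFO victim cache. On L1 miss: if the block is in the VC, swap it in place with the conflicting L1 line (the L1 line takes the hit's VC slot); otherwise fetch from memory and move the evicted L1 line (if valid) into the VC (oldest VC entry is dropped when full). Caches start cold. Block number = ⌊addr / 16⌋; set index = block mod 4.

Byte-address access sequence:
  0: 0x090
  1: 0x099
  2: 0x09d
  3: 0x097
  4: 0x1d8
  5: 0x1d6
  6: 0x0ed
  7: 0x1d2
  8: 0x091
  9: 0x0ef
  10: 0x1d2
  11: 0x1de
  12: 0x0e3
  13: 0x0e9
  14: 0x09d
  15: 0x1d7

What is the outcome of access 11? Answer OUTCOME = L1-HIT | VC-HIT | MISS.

0: 0x90 (blk 9, set 1) → MISS  vc=[]
1: 0x99 (blk 9, set 1) → L1-HIT  vc=[]
2: 0x9d (blk 9, set 1) → L1-HIT  vc=[]
3: 0x97 (blk 9, set 1) → L1-HIT  vc=[]
4: 0x1d8 (blk 29, set 1) → MISS  vc=[9]
5: 0x1d6 (blk 29, set 1) → L1-HIT  vc=[9]
6: 0xed (blk 14, set 2) → MISS  vc=[9]
7: 0x1d2 (blk 29, set 1) → L1-HIT  vc=[9]
8: 0x91 (blk 9, set 1) → VC-HIT  vc=[29]
9: 0xef (blk 14, set 2) → L1-HIT  vc=[29]
10: 0x1d2 (blk 29, set 1) → VC-HIT  vc=[9]
11: 0x1de (blk 29, set 1) → L1-HIT  vc=[9]
12: 0xe3 (blk 14, set 2) → L1-HIT  vc=[9]
13: 0xe9 (blk 14, set 2) → L1-HIT  vc=[9]
14: 0x9d (blk 9, set 1) → VC-HIT  vc=[29]
15: 0x1d7 (blk 29, set 1) → VC-HIT  vc=[9]

OUTCOME = L1-HIT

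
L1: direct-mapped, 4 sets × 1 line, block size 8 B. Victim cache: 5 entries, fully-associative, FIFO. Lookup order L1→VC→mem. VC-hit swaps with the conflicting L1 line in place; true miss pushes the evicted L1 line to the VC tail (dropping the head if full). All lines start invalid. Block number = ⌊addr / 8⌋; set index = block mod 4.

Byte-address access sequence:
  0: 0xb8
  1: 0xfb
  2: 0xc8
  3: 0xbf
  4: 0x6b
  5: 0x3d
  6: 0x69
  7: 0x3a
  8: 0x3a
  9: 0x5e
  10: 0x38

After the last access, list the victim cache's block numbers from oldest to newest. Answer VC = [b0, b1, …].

  [0] addr=0xb8 blk=23 s=3: MISS | VC []
  [1] addr=0xfb blk=31 s=3: MISS | VC [23]
  [2] addr=0xc8 blk=25 s=1: MISS | VC [23]
  [3] addr=0xbf blk=23 s=3: VC-HIT | VC [31]
  [4] addr=0x6b blk=13 s=1: MISS | VC [31, 25]
  [5] addr=0x3d blk=7 s=3: MISS | VC [31, 25, 23]
  [6] addr=0x69 blk=13 s=1: L1-HIT | VC [31, 25, 23]
  [7] addr=0x3a blk=7 s=3: L1-HIT | VC [31, 25, 23]
  [8] addr=0x3a blk=7 s=3: L1-HIT | VC [31, 25, 23]
  [9] addr=0x5e blk=11 s=3: MISS | VC [31, 25, 23, 7]
  [10] addr=0x38 blk=7 s=3: VC-HIT | VC [31, 25, 23, 11]

VC = [31, 25, 23, 11]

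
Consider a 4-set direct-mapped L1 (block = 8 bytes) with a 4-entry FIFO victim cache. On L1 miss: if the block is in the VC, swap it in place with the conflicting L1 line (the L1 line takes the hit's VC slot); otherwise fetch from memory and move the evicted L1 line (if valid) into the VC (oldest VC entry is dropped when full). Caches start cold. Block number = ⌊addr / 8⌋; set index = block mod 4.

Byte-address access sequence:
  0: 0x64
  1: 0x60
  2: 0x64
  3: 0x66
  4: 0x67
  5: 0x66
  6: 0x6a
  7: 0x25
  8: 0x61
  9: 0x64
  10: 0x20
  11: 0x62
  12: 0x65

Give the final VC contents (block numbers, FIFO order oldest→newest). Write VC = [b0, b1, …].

0: 0x64 (blk 12, set 0) → MISS  vc=[]
1: 0x60 (blk 12, set 0) → L1-HIT  vc=[]
2: 0x64 (blk 12, set 0) → L1-HIT  vc=[]
3: 0x66 (blk 12, set 0) → L1-HIT  vc=[]
4: 0x67 (blk 12, set 0) → L1-HIT  vc=[]
5: 0x66 (blk 12, set 0) → L1-HIT  vc=[]
6: 0x6a (blk 13, set 1) → MISS  vc=[]
7: 0x25 (blk 4, set 0) → MISS  vc=[12]
8: 0x61 (blk 12, set 0) → VC-HIT  vc=[4]
9: 0x64 (blk 12, set 0) → L1-HIT  vc=[4]
10: 0x20 (blk 4, set 0) → VC-HIT  vc=[12]
11: 0x62 (blk 12, set 0) → VC-HIT  vc=[4]
12: 0x65 (blk 12, set 0) → L1-HIT  vc=[4]

VC = [4]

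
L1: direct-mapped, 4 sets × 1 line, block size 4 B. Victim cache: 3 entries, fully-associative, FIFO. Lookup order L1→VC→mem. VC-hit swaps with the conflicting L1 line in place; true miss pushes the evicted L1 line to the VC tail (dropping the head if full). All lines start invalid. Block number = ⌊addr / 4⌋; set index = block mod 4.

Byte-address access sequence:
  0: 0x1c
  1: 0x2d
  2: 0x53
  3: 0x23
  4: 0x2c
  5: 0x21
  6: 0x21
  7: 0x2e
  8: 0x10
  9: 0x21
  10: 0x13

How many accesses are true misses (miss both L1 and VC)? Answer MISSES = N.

#0 0x1c→b7/s3 MISS; vc=[]
#1 0x2d→b11/s3 MISS; vc=[7]
#2 0x53→b20/s0 MISS; vc=[7]
#3 0x23→b8/s0 MISS; vc=[7,20]
#4 0x2c→b11/s3 L1-HIT; vc=[7,20]
#5 0x21→b8/s0 L1-HIT; vc=[7,20]
#6 0x21→b8/s0 L1-HIT; vc=[7,20]
#7 0x2e→b11/s3 L1-HIT; vc=[7,20]
#8 0x10→b4/s0 MISS; vc=[7,20,8]
#9 0x21→b8/s0 VC-HIT; vc=[7,20,4]
#10 0x13→b4/s0 VC-HIT; vc=[7,20,8]

MISSES = 5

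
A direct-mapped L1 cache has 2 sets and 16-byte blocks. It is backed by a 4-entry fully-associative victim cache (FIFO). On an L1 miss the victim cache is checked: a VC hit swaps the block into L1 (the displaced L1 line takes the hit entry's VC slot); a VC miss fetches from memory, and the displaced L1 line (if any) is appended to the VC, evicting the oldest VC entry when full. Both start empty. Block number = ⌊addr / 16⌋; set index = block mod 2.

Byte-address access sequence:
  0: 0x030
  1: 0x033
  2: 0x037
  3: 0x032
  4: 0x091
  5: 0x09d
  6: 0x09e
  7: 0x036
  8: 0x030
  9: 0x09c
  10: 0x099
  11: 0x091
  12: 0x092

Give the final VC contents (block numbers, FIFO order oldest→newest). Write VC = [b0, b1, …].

#0 0x30→b3/s1 MISS; vc=[]
#1 0x33→b3/s1 L1-HIT; vc=[]
#2 0x37→b3/s1 L1-HIT; vc=[]
#3 0x32→b3/s1 L1-HIT; vc=[]
#4 0x91→b9/s1 MISS; vc=[3]
#5 0x9d→b9/s1 L1-HIT; vc=[3]
#6 0x9e→b9/s1 L1-HIT; vc=[3]
#7 0x36→b3/s1 VC-HIT; vc=[9]
#8 0x30→b3/s1 L1-HIT; vc=[9]
#9 0x9c→b9/s1 VC-HIT; vc=[3]
#10 0x99→b9/s1 L1-HIT; vc=[3]
#11 0x91→b9/s1 L1-HIT; vc=[3]
#12 0x92→b9/s1 L1-HIT; vc=[3]

VC = [3]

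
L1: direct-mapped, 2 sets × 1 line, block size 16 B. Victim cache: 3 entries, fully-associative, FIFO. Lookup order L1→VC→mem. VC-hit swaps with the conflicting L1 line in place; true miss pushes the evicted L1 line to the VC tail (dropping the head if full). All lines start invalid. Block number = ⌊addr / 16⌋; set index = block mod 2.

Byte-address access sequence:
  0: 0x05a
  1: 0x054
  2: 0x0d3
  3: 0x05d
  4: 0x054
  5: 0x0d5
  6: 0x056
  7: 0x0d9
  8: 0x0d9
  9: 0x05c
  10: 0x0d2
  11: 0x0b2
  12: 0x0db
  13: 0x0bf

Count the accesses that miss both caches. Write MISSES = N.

  [0] addr=0x5a blk=5 s=1: MISS | VC []
  [1] addr=0x54 blk=5 s=1: L1-HIT | VC []
  [2] addr=0xd3 blk=13 s=1: MISS | VC [5]
  [3] addr=0x5d blk=5 s=1: VC-HIT | VC [13]
  [4] addr=0x54 blk=5 s=1: L1-HIT | VC [13]
  [5] addr=0xd5 blk=13 s=1: VC-HIT | VC [5]
  [6] addr=0x56 blk=5 s=1: VC-HIT | VC [13]
  [7] addr=0xd9 blk=13 s=1: VC-HIT | VC [5]
  [8] addr=0xd9 blk=13 s=1: L1-HIT | VC [5]
  [9] addr=0x5c blk=5 s=1: VC-HIT | VC [13]
  [10] addr=0xd2 blk=13 s=1: VC-HIT | VC [5]
  [11] addr=0xb2 blk=11 s=1: MISS | VC [5, 13]
  [12] addr=0xdb blk=13 s=1: VC-HIT | VC [5, 11]
  [13] addr=0xbf blk=11 s=1: VC-HIT | VC [5, 13]

MISSES = 3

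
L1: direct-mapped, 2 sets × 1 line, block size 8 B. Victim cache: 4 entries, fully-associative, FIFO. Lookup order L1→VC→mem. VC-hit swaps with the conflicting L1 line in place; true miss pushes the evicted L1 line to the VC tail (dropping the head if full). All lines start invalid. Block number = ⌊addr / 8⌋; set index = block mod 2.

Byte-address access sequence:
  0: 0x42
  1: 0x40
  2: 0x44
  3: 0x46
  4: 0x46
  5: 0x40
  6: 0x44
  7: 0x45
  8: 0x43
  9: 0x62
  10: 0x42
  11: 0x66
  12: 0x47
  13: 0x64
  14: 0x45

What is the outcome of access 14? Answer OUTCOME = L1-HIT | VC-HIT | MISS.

OUTCOME = VC-HIT

  [0] addr=0x42 blk=8 s=0: MISS | VC []
  [1] addr=0x40 blk=8 s=0: L1-HIT | VC []
  [2] addr=0x44 blk=8 s=0: L1-HIT | VC []
  [3] addr=0x46 blk=8 s=0: L1-HIT | VC []
  [4] addr=0x46 blk=8 s=0: L1-HIT | VC []
  [5] addr=0x40 blk=8 s=0: L1-HIT | VC []
  [6] addr=0x44 blk=8 s=0: L1-HIT | VC []
  [7] addr=0x45 blk=8 s=0: L1-HIT | VC []
  [8] addr=0x43 blk=8 s=0: L1-HIT | VC []
  [9] addr=0x62 blk=12 s=0: MISS | VC [8]
  [10] addr=0x42 blk=8 s=0: VC-HIT | VC [12]
  [11] addr=0x66 blk=12 s=0: VC-HIT | VC [8]
  [12] addr=0x47 blk=8 s=0: VC-HIT | VC [12]
  [13] addr=0x64 blk=12 s=0: VC-HIT | VC [8]
  [14] addr=0x45 blk=8 s=0: VC-HIT | VC [12]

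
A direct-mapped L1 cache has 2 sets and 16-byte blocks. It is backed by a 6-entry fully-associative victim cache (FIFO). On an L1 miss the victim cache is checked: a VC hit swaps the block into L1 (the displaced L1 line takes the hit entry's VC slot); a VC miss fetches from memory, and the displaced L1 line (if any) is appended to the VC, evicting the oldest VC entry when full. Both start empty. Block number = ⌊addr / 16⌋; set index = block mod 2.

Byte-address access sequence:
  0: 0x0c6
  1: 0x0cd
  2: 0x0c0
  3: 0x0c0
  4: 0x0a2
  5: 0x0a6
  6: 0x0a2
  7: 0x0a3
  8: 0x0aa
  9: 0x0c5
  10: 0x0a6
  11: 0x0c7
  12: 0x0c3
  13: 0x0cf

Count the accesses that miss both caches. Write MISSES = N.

MISSES = 2

#0 0xc6→b12/s0 MISS; vc=[]
#1 0xcd→b12/s0 L1-HIT; vc=[]
#2 0xc0→b12/s0 L1-HIT; vc=[]
#3 0xc0→b12/s0 L1-HIT; vc=[]
#4 0xa2→b10/s0 MISS; vc=[12]
#5 0xa6→b10/s0 L1-HIT; vc=[12]
#6 0xa2→b10/s0 L1-HIT; vc=[12]
#7 0xa3→b10/s0 L1-HIT; vc=[12]
#8 0xaa→b10/s0 L1-HIT; vc=[12]
#9 0xc5→b12/s0 VC-HIT; vc=[10]
#10 0xa6→b10/s0 VC-HIT; vc=[12]
#11 0xc7→b12/s0 VC-HIT; vc=[10]
#12 0xc3→b12/s0 L1-HIT; vc=[10]
#13 0xcf→b12/s0 L1-HIT; vc=[10]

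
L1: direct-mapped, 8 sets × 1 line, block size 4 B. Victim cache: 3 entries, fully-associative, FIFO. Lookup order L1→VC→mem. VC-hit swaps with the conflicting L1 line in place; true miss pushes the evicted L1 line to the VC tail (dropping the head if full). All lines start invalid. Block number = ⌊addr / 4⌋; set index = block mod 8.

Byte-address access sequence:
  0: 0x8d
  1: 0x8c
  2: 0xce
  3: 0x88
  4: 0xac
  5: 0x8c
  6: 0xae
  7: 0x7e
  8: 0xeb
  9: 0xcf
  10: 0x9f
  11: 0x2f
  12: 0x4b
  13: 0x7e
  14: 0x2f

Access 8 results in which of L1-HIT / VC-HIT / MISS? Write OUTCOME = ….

OUTCOME = MISS

  [0] addr=0x8d blk=35 s=3: MISS | VC []
  [1] addr=0x8c blk=35 s=3: L1-HIT | VC []
  [2] addr=0xce blk=51 s=3: MISS | VC [35]
  [3] addr=0x88 blk=34 s=2: MISS | VC [35]
  [4] addr=0xac blk=43 s=3: MISS | VC [35, 51]
  [5] addr=0x8c blk=35 s=3: VC-HIT | VC [43, 51]
  [6] addr=0xae blk=43 s=3: VC-HIT | VC [35, 51]
  [7] addr=0x7e blk=31 s=7: MISS | VC [35, 51]
  [8] addr=0xeb blk=58 s=2: MISS | VC [35, 51, 34]
  [9] addr=0xcf blk=51 s=3: VC-HIT | VC [35, 43, 34]
  [10] addr=0x9f blk=39 s=7: MISS | VC [43, 34, 31]
  [11] addr=0x2f blk=11 s=3: MISS | VC [34, 31, 51]
  [12] addr=0x4b blk=18 s=2: MISS | VC [31, 51, 58]
  [13] addr=0x7e blk=31 s=7: VC-HIT | VC [39, 51, 58]
  [14] addr=0x2f blk=11 s=3: L1-HIT | VC [39, 51, 58]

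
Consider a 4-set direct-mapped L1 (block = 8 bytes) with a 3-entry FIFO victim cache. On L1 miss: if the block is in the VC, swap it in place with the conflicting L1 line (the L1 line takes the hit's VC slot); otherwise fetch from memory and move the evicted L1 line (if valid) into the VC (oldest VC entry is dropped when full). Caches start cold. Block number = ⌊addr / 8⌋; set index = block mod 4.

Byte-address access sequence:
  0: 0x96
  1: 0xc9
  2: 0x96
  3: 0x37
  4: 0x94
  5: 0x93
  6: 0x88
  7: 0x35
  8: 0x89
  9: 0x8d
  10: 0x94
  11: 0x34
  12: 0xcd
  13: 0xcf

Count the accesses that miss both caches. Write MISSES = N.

MISSES = 4

0: 0x96 (blk 18, set 2) → MISS  vc=[]
1: 0xc9 (blk 25, set 1) → MISS  vc=[]
2: 0x96 (blk 18, set 2) → L1-HIT  vc=[]
3: 0x37 (blk 6, set 2) → MISS  vc=[18]
4: 0x94 (blk 18, set 2) → VC-HIT  vc=[6]
5: 0x93 (blk 18, set 2) → L1-HIT  vc=[6]
6: 0x88 (blk 17, set 1) → MISS  vc=[6, 25]
7: 0x35 (blk 6, set 2) → VC-HIT  vc=[18, 25]
8: 0x89 (blk 17, set 1) → L1-HIT  vc=[18, 25]
9: 0x8d (blk 17, set 1) → L1-HIT  vc=[18, 25]
10: 0x94 (blk 18, set 2) → VC-HIT  vc=[6, 25]
11: 0x34 (blk 6, set 2) → VC-HIT  vc=[18, 25]
12: 0xcd (blk 25, set 1) → VC-HIT  vc=[18, 17]
13: 0xcf (blk 25, set 1) → L1-HIT  vc=[18, 17]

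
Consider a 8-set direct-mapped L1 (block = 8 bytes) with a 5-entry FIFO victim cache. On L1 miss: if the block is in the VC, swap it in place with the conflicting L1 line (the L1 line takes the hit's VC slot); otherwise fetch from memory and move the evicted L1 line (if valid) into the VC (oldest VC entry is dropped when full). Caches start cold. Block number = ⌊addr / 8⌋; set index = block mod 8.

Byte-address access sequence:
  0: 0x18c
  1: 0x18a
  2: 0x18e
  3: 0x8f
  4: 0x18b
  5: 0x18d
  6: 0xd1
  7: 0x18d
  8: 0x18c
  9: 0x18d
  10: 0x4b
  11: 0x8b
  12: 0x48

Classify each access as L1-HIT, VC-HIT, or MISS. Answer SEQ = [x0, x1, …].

SEQ = [MISS, L1-HIT, L1-HIT, MISS, VC-HIT, L1-HIT, MISS, L1-HIT, L1-HIT, L1-HIT, MISS, VC-HIT, VC-HIT]

#0 0x18c→b49/s1 MISS; vc=[]
#1 0x18a→b49/s1 L1-HIT; vc=[]
#2 0x18e→b49/s1 L1-HIT; vc=[]
#3 0x8f→b17/s1 MISS; vc=[49]
#4 0x18b→b49/s1 VC-HIT; vc=[17]
#5 0x18d→b49/s1 L1-HIT; vc=[17]
#6 0xd1→b26/s2 MISS; vc=[17]
#7 0x18d→b49/s1 L1-HIT; vc=[17]
#8 0x18c→b49/s1 L1-HIT; vc=[17]
#9 0x18d→b49/s1 L1-HIT; vc=[17]
#10 0x4b→b9/s1 MISS; vc=[17,49]
#11 0x8b→b17/s1 VC-HIT; vc=[9,49]
#12 0x48→b9/s1 VC-HIT; vc=[17,49]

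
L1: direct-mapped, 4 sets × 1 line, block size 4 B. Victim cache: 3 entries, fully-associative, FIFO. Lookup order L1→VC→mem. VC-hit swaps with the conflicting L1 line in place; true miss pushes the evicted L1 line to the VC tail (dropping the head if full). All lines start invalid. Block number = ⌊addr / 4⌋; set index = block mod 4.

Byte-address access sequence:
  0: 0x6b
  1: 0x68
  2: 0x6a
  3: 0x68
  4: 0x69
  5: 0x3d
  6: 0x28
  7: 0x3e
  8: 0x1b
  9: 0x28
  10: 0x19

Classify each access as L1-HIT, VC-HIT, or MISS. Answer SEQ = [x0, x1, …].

#0 0x6b→b26/s2 MISS; vc=[]
#1 0x68→b26/s2 L1-HIT; vc=[]
#2 0x6a→b26/s2 L1-HIT; vc=[]
#3 0x68→b26/s2 L1-HIT; vc=[]
#4 0x69→b26/s2 L1-HIT; vc=[]
#5 0x3d→b15/s3 MISS; vc=[]
#6 0x28→b10/s2 MISS; vc=[26]
#7 0x3e→b15/s3 L1-HIT; vc=[26]
#8 0x1b→b6/s2 MISS; vc=[26,10]
#9 0x28→b10/s2 VC-HIT; vc=[26,6]
#10 0x19→b6/s2 VC-HIT; vc=[26,10]

SEQ = [MISS, L1-HIT, L1-HIT, L1-HIT, L1-HIT, MISS, MISS, L1-HIT, MISS, VC-HIT, VC-HIT]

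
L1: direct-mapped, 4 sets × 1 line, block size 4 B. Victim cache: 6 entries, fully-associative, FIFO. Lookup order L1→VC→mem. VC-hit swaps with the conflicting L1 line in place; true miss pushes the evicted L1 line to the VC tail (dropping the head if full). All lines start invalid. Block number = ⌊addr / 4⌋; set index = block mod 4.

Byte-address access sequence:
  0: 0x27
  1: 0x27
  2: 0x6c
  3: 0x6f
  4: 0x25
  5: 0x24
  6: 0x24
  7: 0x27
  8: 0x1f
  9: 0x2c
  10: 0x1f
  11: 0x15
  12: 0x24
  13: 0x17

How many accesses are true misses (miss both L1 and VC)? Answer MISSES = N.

  [0] addr=0x27 blk=9 s=1: MISS | VC []
  [1] addr=0x27 blk=9 s=1: L1-HIT | VC []
  [2] addr=0x6c blk=27 s=3: MISS | VC []
  [3] addr=0x6f blk=27 s=3: L1-HIT | VC []
  [4] addr=0x25 blk=9 s=1: L1-HIT | VC []
  [5] addr=0x24 blk=9 s=1: L1-HIT | VC []
  [6] addr=0x24 blk=9 s=1: L1-HIT | VC []
  [7] addr=0x27 blk=9 s=1: L1-HIT | VC []
  [8] addr=0x1f blk=7 s=3: MISS | VC [27]
  [9] addr=0x2c blk=11 s=3: MISS | VC [27, 7]
  [10] addr=0x1f blk=7 s=3: VC-HIT | VC [27, 11]
  [11] addr=0x15 blk=5 s=1: MISS | VC [27, 11, 9]
  [12] addr=0x24 blk=9 s=1: VC-HIT | VC [27, 11, 5]
  [13] addr=0x17 blk=5 s=1: VC-HIT | VC [27, 11, 9]

MISSES = 5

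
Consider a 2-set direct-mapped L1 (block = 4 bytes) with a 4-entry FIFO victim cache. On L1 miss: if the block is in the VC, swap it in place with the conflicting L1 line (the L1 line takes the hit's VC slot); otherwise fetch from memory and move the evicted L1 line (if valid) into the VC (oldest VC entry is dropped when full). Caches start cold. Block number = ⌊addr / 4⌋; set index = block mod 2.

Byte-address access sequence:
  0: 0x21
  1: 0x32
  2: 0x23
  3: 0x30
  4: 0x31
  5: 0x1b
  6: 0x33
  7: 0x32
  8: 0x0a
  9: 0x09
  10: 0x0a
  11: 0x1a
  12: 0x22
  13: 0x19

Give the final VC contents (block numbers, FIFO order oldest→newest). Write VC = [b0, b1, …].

VC = [8, 2, 12]

0: 0x21 (blk 8, set 0) → MISS  vc=[]
1: 0x32 (blk 12, set 0) → MISS  vc=[8]
2: 0x23 (blk 8, set 0) → VC-HIT  vc=[12]
3: 0x30 (blk 12, set 0) → VC-HIT  vc=[8]
4: 0x31 (blk 12, set 0) → L1-HIT  vc=[8]
5: 0x1b (blk 6, set 0) → MISS  vc=[8, 12]
6: 0x33 (blk 12, set 0) → VC-HIT  vc=[8, 6]
7: 0x32 (blk 12, set 0) → L1-HIT  vc=[8, 6]
8: 0xa (blk 2, set 0) → MISS  vc=[8, 6, 12]
9: 0x9 (blk 2, set 0) → L1-HIT  vc=[8, 6, 12]
10: 0xa (blk 2, set 0) → L1-HIT  vc=[8, 6, 12]
11: 0x1a (blk 6, set 0) → VC-HIT  vc=[8, 2, 12]
12: 0x22 (blk 8, set 0) → VC-HIT  vc=[6, 2, 12]
13: 0x19 (blk 6, set 0) → VC-HIT  vc=[8, 2, 12]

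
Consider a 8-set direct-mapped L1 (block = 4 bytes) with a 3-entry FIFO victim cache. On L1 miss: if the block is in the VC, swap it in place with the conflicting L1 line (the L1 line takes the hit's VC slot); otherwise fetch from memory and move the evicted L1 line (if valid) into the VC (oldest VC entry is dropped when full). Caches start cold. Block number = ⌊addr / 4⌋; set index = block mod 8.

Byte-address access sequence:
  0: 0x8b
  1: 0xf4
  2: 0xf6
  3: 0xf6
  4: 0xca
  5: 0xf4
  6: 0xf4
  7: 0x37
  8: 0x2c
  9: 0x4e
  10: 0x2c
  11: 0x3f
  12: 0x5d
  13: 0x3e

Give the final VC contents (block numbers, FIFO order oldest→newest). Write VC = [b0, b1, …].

VC = [61, 19, 23]

  [0] addr=0x8b blk=34 s=2: MISS | VC []
  [1] addr=0xf4 blk=61 s=5: MISS | VC []
  [2] addr=0xf6 blk=61 s=5: L1-HIT | VC []
  [3] addr=0xf6 blk=61 s=5: L1-HIT | VC []
  [4] addr=0xca blk=50 s=2: MISS | VC [34]
  [5] addr=0xf4 blk=61 s=5: L1-HIT | VC [34]
  [6] addr=0xf4 blk=61 s=5: L1-HIT | VC [34]
  [7] addr=0x37 blk=13 s=5: MISS | VC [34, 61]
  [8] addr=0x2c blk=11 s=3: MISS | VC [34, 61]
  [9] addr=0x4e blk=19 s=3: MISS | VC [34, 61, 11]
  [10] addr=0x2c blk=11 s=3: VC-HIT | VC [34, 61, 19]
  [11] addr=0x3f blk=15 s=7: MISS | VC [34, 61, 19]
  [12] addr=0x5d blk=23 s=7: MISS | VC [61, 19, 15]
  [13] addr=0x3e blk=15 s=7: VC-HIT | VC [61, 19, 23]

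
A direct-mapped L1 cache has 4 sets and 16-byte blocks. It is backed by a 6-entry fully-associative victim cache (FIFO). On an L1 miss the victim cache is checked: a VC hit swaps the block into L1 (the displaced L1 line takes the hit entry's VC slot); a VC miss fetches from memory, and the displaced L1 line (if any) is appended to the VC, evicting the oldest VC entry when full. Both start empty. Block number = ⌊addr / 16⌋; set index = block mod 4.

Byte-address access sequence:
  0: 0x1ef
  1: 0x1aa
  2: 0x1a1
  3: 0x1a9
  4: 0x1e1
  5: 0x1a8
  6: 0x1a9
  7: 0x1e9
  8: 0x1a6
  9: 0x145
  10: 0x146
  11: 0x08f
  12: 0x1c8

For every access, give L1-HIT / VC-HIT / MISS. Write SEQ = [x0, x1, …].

SEQ = [MISS, MISS, L1-HIT, L1-HIT, VC-HIT, VC-HIT, L1-HIT, VC-HIT, VC-HIT, MISS, L1-HIT, MISS, MISS]

#0 0x1ef→b30/s2 MISS; vc=[]
#1 0x1aa→b26/s2 MISS; vc=[30]
#2 0x1a1→b26/s2 L1-HIT; vc=[30]
#3 0x1a9→b26/s2 L1-HIT; vc=[30]
#4 0x1e1→b30/s2 VC-HIT; vc=[26]
#5 0x1a8→b26/s2 VC-HIT; vc=[30]
#6 0x1a9→b26/s2 L1-HIT; vc=[30]
#7 0x1e9→b30/s2 VC-HIT; vc=[26]
#8 0x1a6→b26/s2 VC-HIT; vc=[30]
#9 0x145→b20/s0 MISS; vc=[30]
#10 0x146→b20/s0 L1-HIT; vc=[30]
#11 0x8f→b8/s0 MISS; vc=[30,20]
#12 0x1c8→b28/s0 MISS; vc=[30,20,8]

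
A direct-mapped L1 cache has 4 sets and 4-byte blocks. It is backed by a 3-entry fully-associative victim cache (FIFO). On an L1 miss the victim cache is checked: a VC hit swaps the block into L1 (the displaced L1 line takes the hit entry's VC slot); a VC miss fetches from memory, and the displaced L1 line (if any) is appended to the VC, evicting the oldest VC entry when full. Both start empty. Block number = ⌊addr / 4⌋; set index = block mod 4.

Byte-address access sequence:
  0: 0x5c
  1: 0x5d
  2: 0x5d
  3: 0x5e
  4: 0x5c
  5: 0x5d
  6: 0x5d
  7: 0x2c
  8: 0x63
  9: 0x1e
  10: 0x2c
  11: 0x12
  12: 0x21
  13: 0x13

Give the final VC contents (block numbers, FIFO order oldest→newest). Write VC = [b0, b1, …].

  [0] addr=0x5c blk=23 s=3: MISS | VC []
  [1] addr=0x5d blk=23 s=3: L1-HIT | VC []
  [2] addr=0x5d blk=23 s=3: L1-HIT | VC []
  [3] addr=0x5e blk=23 s=3: L1-HIT | VC []
  [4] addr=0x5c blk=23 s=3: L1-HIT | VC []
  [5] addr=0x5d blk=23 s=3: L1-HIT | VC []
  [6] addr=0x5d blk=23 s=3: L1-HIT | VC []
  [7] addr=0x2c blk=11 s=3: MISS | VC [23]
  [8] addr=0x63 blk=24 s=0: MISS | VC [23]
  [9] addr=0x1e blk=7 s=3: MISS | VC [23, 11]
  [10] addr=0x2c blk=11 s=3: VC-HIT | VC [23, 7]
  [11] addr=0x12 blk=4 s=0: MISS | VC [23, 7, 24]
  [12] addr=0x21 blk=8 s=0: MISS | VC [7, 24, 4]
  [13] addr=0x13 blk=4 s=0: VC-HIT | VC [7, 24, 8]

VC = [7, 24, 8]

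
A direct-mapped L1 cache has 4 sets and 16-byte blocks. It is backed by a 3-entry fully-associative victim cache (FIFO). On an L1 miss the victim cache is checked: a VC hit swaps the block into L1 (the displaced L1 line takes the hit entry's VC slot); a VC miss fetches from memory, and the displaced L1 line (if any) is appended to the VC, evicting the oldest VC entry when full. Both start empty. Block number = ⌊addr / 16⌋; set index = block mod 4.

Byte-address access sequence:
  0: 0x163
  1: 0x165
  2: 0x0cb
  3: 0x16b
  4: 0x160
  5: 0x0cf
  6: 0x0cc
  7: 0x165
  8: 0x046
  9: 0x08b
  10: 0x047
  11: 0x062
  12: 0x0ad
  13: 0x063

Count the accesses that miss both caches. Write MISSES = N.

0: 0x163 (blk 22, set 2) → MISS  vc=[]
1: 0x165 (blk 22, set 2) → L1-HIT  vc=[]
2: 0xcb (blk 12, set 0) → MISS  vc=[]
3: 0x16b (blk 22, set 2) → L1-HIT  vc=[]
4: 0x160 (blk 22, set 2) → L1-HIT  vc=[]
5: 0xcf (blk 12, set 0) → L1-HIT  vc=[]
6: 0xcc (blk 12, set 0) → L1-HIT  vc=[]
7: 0x165 (blk 22, set 2) → L1-HIT  vc=[]
8: 0x46 (blk 4, set 0) → MISS  vc=[12]
9: 0x8b (blk 8, set 0) → MISS  vc=[12, 4]
10: 0x47 (blk 4, set 0) → VC-HIT  vc=[12, 8]
11: 0x62 (blk 6, set 2) → MISS  vc=[12, 8, 22]
12: 0xad (blk 10, set 2) → MISS  vc=[8, 22, 6]
13: 0x63 (blk 6, set 2) → VC-HIT  vc=[8, 22, 10]

MISSES = 6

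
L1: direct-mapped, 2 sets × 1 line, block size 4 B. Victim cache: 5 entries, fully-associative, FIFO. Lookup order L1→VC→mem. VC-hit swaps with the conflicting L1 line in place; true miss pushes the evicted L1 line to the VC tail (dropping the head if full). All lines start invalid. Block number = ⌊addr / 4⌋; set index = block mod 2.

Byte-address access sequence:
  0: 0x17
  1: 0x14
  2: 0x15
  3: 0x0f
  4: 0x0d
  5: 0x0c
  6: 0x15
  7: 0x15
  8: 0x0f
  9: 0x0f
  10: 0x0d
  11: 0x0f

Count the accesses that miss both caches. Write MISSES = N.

MISSES = 2

  [0] addr=0x17 blk=5 s=1: MISS | VC []
  [1] addr=0x14 blk=5 s=1: L1-HIT | VC []
  [2] addr=0x15 blk=5 s=1: L1-HIT | VC []
  [3] addr=0xf blk=3 s=1: MISS | VC [5]
  [4] addr=0xd blk=3 s=1: L1-HIT | VC [5]
  [5] addr=0xc blk=3 s=1: L1-HIT | VC [5]
  [6] addr=0x15 blk=5 s=1: VC-HIT | VC [3]
  [7] addr=0x15 blk=5 s=1: L1-HIT | VC [3]
  [8] addr=0xf blk=3 s=1: VC-HIT | VC [5]
  [9] addr=0xf blk=3 s=1: L1-HIT | VC [5]
  [10] addr=0xd blk=3 s=1: L1-HIT | VC [5]
  [11] addr=0xf blk=3 s=1: L1-HIT | VC [5]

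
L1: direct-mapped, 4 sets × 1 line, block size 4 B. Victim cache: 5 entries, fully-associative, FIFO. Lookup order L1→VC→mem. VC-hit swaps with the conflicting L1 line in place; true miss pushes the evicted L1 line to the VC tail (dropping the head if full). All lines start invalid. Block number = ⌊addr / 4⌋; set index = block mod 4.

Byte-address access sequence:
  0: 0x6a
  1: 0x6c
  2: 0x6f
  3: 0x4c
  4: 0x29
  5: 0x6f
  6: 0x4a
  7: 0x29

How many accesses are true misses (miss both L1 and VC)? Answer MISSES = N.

#0 0x6a→b26/s2 MISS; vc=[]
#1 0x6c→b27/s3 MISS; vc=[]
#2 0x6f→b27/s3 L1-HIT; vc=[]
#3 0x4c→b19/s3 MISS; vc=[27]
#4 0x29→b10/s2 MISS; vc=[27,26]
#5 0x6f→b27/s3 VC-HIT; vc=[19,26]
#6 0x4a→b18/s2 MISS; vc=[19,26,10]
#7 0x29→b10/s2 VC-HIT; vc=[19,26,18]

MISSES = 5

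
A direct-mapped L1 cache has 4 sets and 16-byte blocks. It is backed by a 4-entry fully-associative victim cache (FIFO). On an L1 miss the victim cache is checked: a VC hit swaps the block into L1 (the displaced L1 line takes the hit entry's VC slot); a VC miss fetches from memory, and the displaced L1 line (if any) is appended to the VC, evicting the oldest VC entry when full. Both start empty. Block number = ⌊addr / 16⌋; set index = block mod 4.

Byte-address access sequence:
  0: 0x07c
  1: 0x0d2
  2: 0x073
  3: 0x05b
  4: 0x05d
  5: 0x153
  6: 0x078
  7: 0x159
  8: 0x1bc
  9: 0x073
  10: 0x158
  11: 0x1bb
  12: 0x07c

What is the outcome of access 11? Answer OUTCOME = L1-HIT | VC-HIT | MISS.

  [0] addr=0x7c blk=7 s=3: MISS | VC []
  [1] addr=0xd2 blk=13 s=1: MISS | VC []
  [2] addr=0x73 blk=7 s=3: L1-HIT | VC []
  [3] addr=0x5b blk=5 s=1: MISS | VC [13]
  [4] addr=0x5d blk=5 s=1: L1-HIT | VC [13]
  [5] addr=0x153 blk=21 s=1: MISS | VC [13, 5]
  [6] addr=0x78 blk=7 s=3: L1-HIT | VC [13, 5]
  [7] addr=0x159 blk=21 s=1: L1-HIT | VC [13, 5]
  [8] addr=0x1bc blk=27 s=3: MISS | VC [13, 5, 7]
  [9] addr=0x73 blk=7 s=3: VC-HIT | VC [13, 5, 27]
  [10] addr=0x158 blk=21 s=1: L1-HIT | VC [13, 5, 27]
  [11] addr=0x1bb blk=27 s=3: VC-HIT | VC [13, 5, 7]
  [12] addr=0x7c blk=7 s=3: VC-HIT | VC [13, 5, 27]

OUTCOME = VC-HIT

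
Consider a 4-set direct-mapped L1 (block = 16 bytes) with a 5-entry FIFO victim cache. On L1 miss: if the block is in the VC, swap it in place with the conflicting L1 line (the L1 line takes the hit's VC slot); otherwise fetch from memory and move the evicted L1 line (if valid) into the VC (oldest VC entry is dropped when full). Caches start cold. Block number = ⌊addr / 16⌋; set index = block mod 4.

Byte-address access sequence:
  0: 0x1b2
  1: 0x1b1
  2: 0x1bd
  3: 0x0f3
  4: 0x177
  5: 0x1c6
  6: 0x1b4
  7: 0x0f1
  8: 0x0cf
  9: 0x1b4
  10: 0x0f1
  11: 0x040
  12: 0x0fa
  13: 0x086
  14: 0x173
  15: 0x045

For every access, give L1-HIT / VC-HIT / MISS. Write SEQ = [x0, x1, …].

#0 0x1b2→b27/s3 MISS; vc=[]
#1 0x1b1→b27/s3 L1-HIT; vc=[]
#2 0x1bd→b27/s3 L1-HIT; vc=[]
#3 0xf3→b15/s3 MISS; vc=[27]
#4 0x177→b23/s3 MISS; vc=[27,15]
#5 0x1c6→b28/s0 MISS; vc=[27,15]
#6 0x1b4→b27/s3 VC-HIT; vc=[23,15]
#7 0xf1→b15/s3 VC-HIT; vc=[23,27]
#8 0xcf→b12/s0 MISS; vc=[23,27,28]
#9 0x1b4→b27/s3 VC-HIT; vc=[23,15,28]
#10 0xf1→b15/s3 VC-HIT; vc=[23,27,28]
#11 0x40→b4/s0 MISS; vc=[23,27,28,12]
#12 0xfa→b15/s3 L1-HIT; vc=[23,27,28,12]
#13 0x86→b8/s0 MISS; vc=[23,27,28,12,4]
#14 0x173→b23/s3 VC-HIT; vc=[15,27,28,12,4]
#15 0x45→b4/s0 VC-HIT; vc=[15,27,28,12,8]

SEQ = [MISS, L1-HIT, L1-HIT, MISS, MISS, MISS, VC-HIT, VC-HIT, MISS, VC-HIT, VC-HIT, MISS, L1-HIT, MISS, VC-HIT, VC-HIT]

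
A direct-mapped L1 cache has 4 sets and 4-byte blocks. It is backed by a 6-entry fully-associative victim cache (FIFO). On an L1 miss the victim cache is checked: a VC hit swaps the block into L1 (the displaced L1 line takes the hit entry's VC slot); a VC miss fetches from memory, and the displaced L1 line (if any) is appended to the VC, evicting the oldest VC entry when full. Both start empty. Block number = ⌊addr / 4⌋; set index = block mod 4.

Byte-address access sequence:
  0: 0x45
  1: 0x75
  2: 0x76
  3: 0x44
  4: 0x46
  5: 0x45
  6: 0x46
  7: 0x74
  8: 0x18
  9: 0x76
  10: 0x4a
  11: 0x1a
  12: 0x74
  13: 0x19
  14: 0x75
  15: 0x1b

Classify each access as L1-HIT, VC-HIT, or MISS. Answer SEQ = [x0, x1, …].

#0 0x45→b17/s1 MISS; vc=[]
#1 0x75→b29/s1 MISS; vc=[17]
#2 0x76→b29/s1 L1-HIT; vc=[17]
#3 0x44→b17/s1 VC-HIT; vc=[29]
#4 0x46→b17/s1 L1-HIT; vc=[29]
#5 0x45→b17/s1 L1-HIT; vc=[29]
#6 0x46→b17/s1 L1-HIT; vc=[29]
#7 0x74→b29/s1 VC-HIT; vc=[17]
#8 0x18→b6/s2 MISS; vc=[17]
#9 0x76→b29/s1 L1-HIT; vc=[17]
#10 0x4a→b18/s2 MISS; vc=[17,6]
#11 0x1a→b6/s2 VC-HIT; vc=[17,18]
#12 0x74→b29/s1 L1-HIT; vc=[17,18]
#13 0x19→b6/s2 L1-HIT; vc=[17,18]
#14 0x75→b29/s1 L1-HIT; vc=[17,18]
#15 0x1b→b6/s2 L1-HIT; vc=[17,18]

SEQ = [MISS, MISS, L1-HIT, VC-HIT, L1-HIT, L1-HIT, L1-HIT, VC-HIT, MISS, L1-HIT, MISS, VC-HIT, L1-HIT, L1-HIT, L1-HIT, L1-HIT]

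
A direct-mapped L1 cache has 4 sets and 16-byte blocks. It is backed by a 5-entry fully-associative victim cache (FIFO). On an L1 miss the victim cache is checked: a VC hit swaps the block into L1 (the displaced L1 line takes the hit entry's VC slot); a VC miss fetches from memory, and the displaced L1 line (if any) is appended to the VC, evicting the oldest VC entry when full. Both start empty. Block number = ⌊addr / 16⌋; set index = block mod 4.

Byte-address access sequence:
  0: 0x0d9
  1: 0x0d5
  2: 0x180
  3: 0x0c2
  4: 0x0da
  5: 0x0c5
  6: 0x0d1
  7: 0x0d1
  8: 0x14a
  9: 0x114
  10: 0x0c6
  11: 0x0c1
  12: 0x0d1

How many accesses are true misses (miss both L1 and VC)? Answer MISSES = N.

MISSES = 5

0: 0xd9 (blk 13, set 1) → MISS  vc=[]
1: 0xd5 (blk 13, set 1) → L1-HIT  vc=[]
2: 0x180 (blk 24, set 0) → MISS  vc=[]
3: 0xc2 (blk 12, set 0) → MISS  vc=[24]
4: 0xda (blk 13, set 1) → L1-HIT  vc=[24]
5: 0xc5 (blk 12, set 0) → L1-HIT  vc=[24]
6: 0xd1 (blk 13, set 1) → L1-HIT  vc=[24]
7: 0xd1 (blk 13, set 1) → L1-HIT  vc=[24]
8: 0x14a (blk 20, set 0) → MISS  vc=[24, 12]
9: 0x114 (blk 17, set 1) → MISS  vc=[24, 12, 13]
10: 0xc6 (blk 12, set 0) → VC-HIT  vc=[24, 20, 13]
11: 0xc1 (blk 12, set 0) → L1-HIT  vc=[24, 20, 13]
12: 0xd1 (blk 13, set 1) → VC-HIT  vc=[24, 20, 17]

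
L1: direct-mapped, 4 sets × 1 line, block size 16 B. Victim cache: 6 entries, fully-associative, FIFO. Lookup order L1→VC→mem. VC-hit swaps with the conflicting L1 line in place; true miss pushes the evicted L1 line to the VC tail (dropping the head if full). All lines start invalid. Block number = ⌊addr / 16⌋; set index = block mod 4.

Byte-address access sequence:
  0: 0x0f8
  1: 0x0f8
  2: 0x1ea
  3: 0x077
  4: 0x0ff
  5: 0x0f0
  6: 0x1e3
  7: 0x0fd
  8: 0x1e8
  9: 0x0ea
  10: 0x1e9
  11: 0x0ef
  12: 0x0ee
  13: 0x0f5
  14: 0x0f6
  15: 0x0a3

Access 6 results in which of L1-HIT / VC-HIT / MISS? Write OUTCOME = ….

OUTCOME = L1-HIT

0: 0xf8 (blk 15, set 3) → MISS  vc=[]
1: 0xf8 (blk 15, set 3) → L1-HIT  vc=[]
2: 0x1ea (blk 30, set 2) → MISS  vc=[]
3: 0x77 (blk 7, set 3) → MISS  vc=[15]
4: 0xff (blk 15, set 3) → VC-HIT  vc=[7]
5: 0xf0 (blk 15, set 3) → L1-HIT  vc=[7]
6: 0x1e3 (blk 30, set 2) → L1-HIT  vc=[7]
7: 0xfd (blk 15, set 3) → L1-HIT  vc=[7]
8: 0x1e8 (blk 30, set 2) → L1-HIT  vc=[7]
9: 0xea (blk 14, set 2) → MISS  vc=[7, 30]
10: 0x1e9 (blk 30, set 2) → VC-HIT  vc=[7, 14]
11: 0xef (blk 14, set 2) → VC-HIT  vc=[7, 30]
12: 0xee (blk 14, set 2) → L1-HIT  vc=[7, 30]
13: 0xf5 (blk 15, set 3) → L1-HIT  vc=[7, 30]
14: 0xf6 (blk 15, set 3) → L1-HIT  vc=[7, 30]
15: 0xa3 (blk 10, set 2) → MISS  vc=[7, 30, 14]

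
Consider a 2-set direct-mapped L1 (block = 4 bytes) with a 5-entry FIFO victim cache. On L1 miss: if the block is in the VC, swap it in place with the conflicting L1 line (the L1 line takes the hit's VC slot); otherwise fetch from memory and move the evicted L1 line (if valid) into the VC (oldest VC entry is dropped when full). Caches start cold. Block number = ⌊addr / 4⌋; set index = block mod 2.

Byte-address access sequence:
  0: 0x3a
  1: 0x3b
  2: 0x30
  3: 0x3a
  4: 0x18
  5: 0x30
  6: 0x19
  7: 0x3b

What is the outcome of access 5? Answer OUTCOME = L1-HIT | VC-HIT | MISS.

OUTCOME = VC-HIT

#0 0x3a→b14/s0 MISS; vc=[]
#1 0x3b→b14/s0 L1-HIT; vc=[]
#2 0x30→b12/s0 MISS; vc=[14]
#3 0x3a→b14/s0 VC-HIT; vc=[12]
#4 0x18→b6/s0 MISS; vc=[12,14]
#5 0x30→b12/s0 VC-HIT; vc=[6,14]
#6 0x19→b6/s0 VC-HIT; vc=[12,14]
#7 0x3b→b14/s0 VC-HIT; vc=[12,6]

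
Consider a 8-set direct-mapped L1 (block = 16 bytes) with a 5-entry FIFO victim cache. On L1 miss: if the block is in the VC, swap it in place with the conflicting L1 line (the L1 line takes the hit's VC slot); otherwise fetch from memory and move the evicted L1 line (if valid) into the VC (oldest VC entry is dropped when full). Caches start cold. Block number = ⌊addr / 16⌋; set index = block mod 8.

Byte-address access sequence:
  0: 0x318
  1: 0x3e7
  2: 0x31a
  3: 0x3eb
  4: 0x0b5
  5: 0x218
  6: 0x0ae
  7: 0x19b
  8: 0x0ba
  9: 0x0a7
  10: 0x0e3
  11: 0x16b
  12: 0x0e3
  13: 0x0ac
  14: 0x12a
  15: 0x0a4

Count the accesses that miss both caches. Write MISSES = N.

MISSES = 9

0: 0x318 (blk 49, set 1) → MISS  vc=[]
1: 0x3e7 (blk 62, set 6) → MISS  vc=[]
2: 0x31a (blk 49, set 1) → L1-HIT  vc=[]
3: 0x3eb (blk 62, set 6) → L1-HIT  vc=[]
4: 0xb5 (blk 11, set 3) → MISS  vc=[]
5: 0x218 (blk 33, set 1) → MISS  vc=[49]
6: 0xae (blk 10, set 2) → MISS  vc=[49]
7: 0x19b (blk 25, set 1) → MISS  vc=[49, 33]
8: 0xba (blk 11, set 3) → L1-HIT  vc=[49, 33]
9: 0xa7 (blk 10, set 2) → L1-HIT  vc=[49, 33]
10: 0xe3 (blk 14, set 6) → MISS  vc=[49, 33, 62]
11: 0x16b (blk 22, set 6) → MISS  vc=[49, 33, 62, 14]
12: 0xe3 (blk 14, set 6) → VC-HIT  vc=[49, 33, 62, 22]
13: 0xac (blk 10, set 2) → L1-HIT  vc=[49, 33, 62, 22]
14: 0x12a (blk 18, set 2) → MISS  vc=[49, 33, 62, 22, 10]
15: 0xa4 (blk 10, set 2) → VC-HIT  vc=[49, 33, 62, 22, 18]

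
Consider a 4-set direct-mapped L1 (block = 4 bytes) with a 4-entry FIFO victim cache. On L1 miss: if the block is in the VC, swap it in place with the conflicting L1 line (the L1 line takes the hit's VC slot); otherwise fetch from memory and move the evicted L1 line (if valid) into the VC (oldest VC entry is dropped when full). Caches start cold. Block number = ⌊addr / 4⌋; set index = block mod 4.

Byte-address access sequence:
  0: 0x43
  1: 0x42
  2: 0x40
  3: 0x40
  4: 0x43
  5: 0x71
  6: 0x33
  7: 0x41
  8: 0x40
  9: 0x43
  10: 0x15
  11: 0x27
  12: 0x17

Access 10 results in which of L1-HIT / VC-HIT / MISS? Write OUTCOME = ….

#0 0x43→b16/s0 MISS; vc=[]
#1 0x42→b16/s0 L1-HIT; vc=[]
#2 0x40→b16/s0 L1-HIT; vc=[]
#3 0x40→b16/s0 L1-HIT; vc=[]
#4 0x43→b16/s0 L1-HIT; vc=[]
#5 0x71→b28/s0 MISS; vc=[16]
#6 0x33→b12/s0 MISS; vc=[16,28]
#7 0x41→b16/s0 VC-HIT; vc=[12,28]
#8 0x40→b16/s0 L1-HIT; vc=[12,28]
#9 0x43→b16/s0 L1-HIT; vc=[12,28]
#10 0x15→b5/s1 MISS; vc=[12,28]
#11 0x27→b9/s1 MISS; vc=[12,28,5]
#12 0x17→b5/s1 VC-HIT; vc=[12,28,9]

OUTCOME = MISS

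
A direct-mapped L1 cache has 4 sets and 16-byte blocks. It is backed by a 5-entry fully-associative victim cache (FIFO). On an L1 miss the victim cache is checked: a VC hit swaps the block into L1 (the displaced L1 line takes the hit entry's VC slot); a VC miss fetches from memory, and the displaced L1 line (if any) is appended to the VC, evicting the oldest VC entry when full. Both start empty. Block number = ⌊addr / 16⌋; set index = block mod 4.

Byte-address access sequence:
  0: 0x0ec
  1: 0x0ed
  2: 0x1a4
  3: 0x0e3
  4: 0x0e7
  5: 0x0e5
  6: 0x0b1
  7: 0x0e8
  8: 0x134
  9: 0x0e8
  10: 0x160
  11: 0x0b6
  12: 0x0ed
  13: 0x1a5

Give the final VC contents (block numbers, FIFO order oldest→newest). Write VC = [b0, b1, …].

VC = [14, 19, 22]

#0 0xec→b14/s2 MISS; vc=[]
#1 0xed→b14/s2 L1-HIT; vc=[]
#2 0x1a4→b26/s2 MISS; vc=[14]
#3 0xe3→b14/s2 VC-HIT; vc=[26]
#4 0xe7→b14/s2 L1-HIT; vc=[26]
#5 0xe5→b14/s2 L1-HIT; vc=[26]
#6 0xb1→b11/s3 MISS; vc=[26]
#7 0xe8→b14/s2 L1-HIT; vc=[26]
#8 0x134→b19/s3 MISS; vc=[26,11]
#9 0xe8→b14/s2 L1-HIT; vc=[26,11]
#10 0x160→b22/s2 MISS; vc=[26,11,14]
#11 0xb6→b11/s3 VC-HIT; vc=[26,19,14]
#12 0xed→b14/s2 VC-HIT; vc=[26,19,22]
#13 0x1a5→b26/s2 VC-HIT; vc=[14,19,22]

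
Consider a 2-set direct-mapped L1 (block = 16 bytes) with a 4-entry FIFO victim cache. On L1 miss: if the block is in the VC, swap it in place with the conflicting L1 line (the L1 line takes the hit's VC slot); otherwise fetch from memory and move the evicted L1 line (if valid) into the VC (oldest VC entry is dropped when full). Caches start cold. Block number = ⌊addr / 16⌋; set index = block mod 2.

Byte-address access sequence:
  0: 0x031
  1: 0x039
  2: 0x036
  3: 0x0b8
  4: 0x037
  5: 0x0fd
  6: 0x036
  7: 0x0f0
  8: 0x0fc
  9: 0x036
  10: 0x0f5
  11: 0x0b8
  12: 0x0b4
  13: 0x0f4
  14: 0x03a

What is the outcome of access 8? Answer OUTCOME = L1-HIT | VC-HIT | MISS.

0: 0x31 (blk 3, set 1) → MISS  vc=[]
1: 0x39 (blk 3, set 1) → L1-HIT  vc=[]
2: 0x36 (blk 3, set 1) → L1-HIT  vc=[]
3: 0xb8 (blk 11, set 1) → MISS  vc=[3]
4: 0x37 (blk 3, set 1) → VC-HIT  vc=[11]
5: 0xfd (blk 15, set 1) → MISS  vc=[11, 3]
6: 0x36 (blk 3, set 1) → VC-HIT  vc=[11, 15]
7: 0xf0 (blk 15, set 1) → VC-HIT  vc=[11, 3]
8: 0xfc (blk 15, set 1) → L1-HIT  vc=[11, 3]
9: 0x36 (blk 3, set 1) → VC-HIT  vc=[11, 15]
10: 0xf5 (blk 15, set 1) → VC-HIT  vc=[11, 3]
11: 0xb8 (blk 11, set 1) → VC-HIT  vc=[15, 3]
12: 0xb4 (blk 11, set 1) → L1-HIT  vc=[15, 3]
13: 0xf4 (blk 15, set 1) → VC-HIT  vc=[11, 3]
14: 0x3a (blk 3, set 1) → VC-HIT  vc=[11, 15]

OUTCOME = L1-HIT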